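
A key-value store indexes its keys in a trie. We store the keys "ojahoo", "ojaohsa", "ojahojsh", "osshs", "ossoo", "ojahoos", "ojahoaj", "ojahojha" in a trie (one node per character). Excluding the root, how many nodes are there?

Insert word by word; a character creates a node only if that edge doesn't already exist:
  "ojahoo" → 6 new (o, j, a, h, o, o)
  "ojaohsa" → prefix "oja" already present; 4 new (o, h, s, a)
  "ojahojsh" → prefix "ojaho" already present; 3 new (j, s, h)
  "osshs" → prefix "o" already present; 4 new (s, s, h, s)
  "ossoo" → prefix "oss" already present; 2 new (o, o)
  "ojahoos" → prefix "ojahoo" already present; 1 new (s)
  "ojahoaj" → prefix "ojaho" already present; 2 new (a, j)
  "ojahojha" → prefix "ojahoj" already present; 2 new (h, a)
Total nodes = 6 + 4 + 3 + 4 + 2 + 1 + 2 + 2 = 24

24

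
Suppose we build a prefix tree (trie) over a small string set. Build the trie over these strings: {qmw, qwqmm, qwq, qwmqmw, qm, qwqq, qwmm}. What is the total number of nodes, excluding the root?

Trie structure (* marks end of a word):
(root)
└─ q
   ├─ m *
   │  └─ w *
   └─ w
      ├─ m
      │  ├─ m *
      │  └─ q
      │     └─ m
      │        └─ w *
      └─ q *
         ├─ m
         │  └─ m *
         └─ q *
Counting every labelled node above: 13.

13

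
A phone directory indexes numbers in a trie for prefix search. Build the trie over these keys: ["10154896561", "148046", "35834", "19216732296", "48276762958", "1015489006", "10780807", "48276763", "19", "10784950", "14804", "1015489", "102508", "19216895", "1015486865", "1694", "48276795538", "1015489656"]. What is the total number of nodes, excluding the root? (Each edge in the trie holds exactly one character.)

75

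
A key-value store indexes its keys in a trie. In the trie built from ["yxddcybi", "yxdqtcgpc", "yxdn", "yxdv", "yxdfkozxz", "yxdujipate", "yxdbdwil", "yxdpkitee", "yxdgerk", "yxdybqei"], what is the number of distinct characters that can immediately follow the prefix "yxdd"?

1

Walk "yxdd" from the root, arriving at one node.
Distinct next characters after "yxdd": c.
That node has 1 child edge.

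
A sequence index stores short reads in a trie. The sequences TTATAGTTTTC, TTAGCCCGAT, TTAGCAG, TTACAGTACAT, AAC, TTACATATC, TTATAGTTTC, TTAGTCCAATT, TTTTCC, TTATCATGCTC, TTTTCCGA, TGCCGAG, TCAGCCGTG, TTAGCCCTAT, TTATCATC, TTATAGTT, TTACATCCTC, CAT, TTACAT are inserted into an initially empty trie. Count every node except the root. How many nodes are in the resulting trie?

Count nodes per top-level branch (shared prefixes stored once):
  'A'-branch (AAC): 3 nodes
  'C'-branch (CAT): 3 nodes
  'T'-branch (TCAGCCGTG, TGCCGAG, TTACAGTACAT, TTACAT, TTACATATC, TTACATCCTC, TTAGCAG, TTAGCCCGAT, TTAGCCCTAT, TTAGTCCAATT, TTATAGTT, TTATAGTTTC, TTATAGTTTTC, TTATCATC, TTATCATGCTC, TTTTCC, TTTTCCGA): 75 nodes
Sum: 81

81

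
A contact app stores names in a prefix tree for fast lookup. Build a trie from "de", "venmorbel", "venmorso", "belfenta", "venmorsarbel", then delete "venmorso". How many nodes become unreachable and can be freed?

After clearing the end-marker at "venmorso", prune upward until reaching a node still needed by another word.
The suffix "o" (1 node) is used only by "venmorso"; the node for "venmors" still has the child "a", so pruning stops there.
Nodes removed: 1

1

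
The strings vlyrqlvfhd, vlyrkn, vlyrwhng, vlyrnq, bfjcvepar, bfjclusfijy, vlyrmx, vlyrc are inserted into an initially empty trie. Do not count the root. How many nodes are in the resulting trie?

37

Count nodes per top-level branch (shared prefixes stored once):
  'b'-branch (bfjclusfijy, bfjcvepar): 16 nodes
  'v'-branch (vlyrc, vlyrkn, vlyrmx, vlyrnq, vlyrqlvfhd, vlyrwhng): 21 nodes
Sum: 37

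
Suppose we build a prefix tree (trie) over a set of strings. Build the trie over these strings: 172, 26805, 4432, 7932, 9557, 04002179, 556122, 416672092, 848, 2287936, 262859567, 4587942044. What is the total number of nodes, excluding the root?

Count nodes per top-level branch (shared prefixes stored once):
  '0'-branch (04002179): 8 nodes
  '1'-branch (172): 3 nodes
  '2'-branch (2287936, 262859567, 26805): 18 nodes
  '4'-branch (416672092, 4432, 4587942044): 21 nodes
  '5'-branch (556122): 6 nodes
  '7'-branch (7932): 4 nodes
  '8'-branch (848): 3 nodes
  '9'-branch (9557): 4 nodes
Sum: 67

67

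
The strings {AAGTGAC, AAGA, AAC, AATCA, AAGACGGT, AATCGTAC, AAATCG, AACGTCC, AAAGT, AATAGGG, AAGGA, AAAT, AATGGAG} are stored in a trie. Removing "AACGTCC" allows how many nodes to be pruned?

4

After clearing the end-marker at "AACGTCC", prune upward until reaching a node still needed by another word.
The suffix "GTCC" (4 nodes) is used only by "AACGTCC"; "AAC" is itself a stored word, so pruning stops there.
Nodes removed: 4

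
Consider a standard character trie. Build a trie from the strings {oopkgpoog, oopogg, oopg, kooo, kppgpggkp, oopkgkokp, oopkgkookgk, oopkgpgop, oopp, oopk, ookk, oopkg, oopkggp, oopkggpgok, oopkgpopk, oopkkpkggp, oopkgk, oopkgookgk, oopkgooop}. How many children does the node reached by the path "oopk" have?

2

The children of the "oopk" node are the distinct next characters among strings starting with "oopk".
Characters that immediately follow "oopk" among the stored strings: {g, k}.
That node has 2 child edges.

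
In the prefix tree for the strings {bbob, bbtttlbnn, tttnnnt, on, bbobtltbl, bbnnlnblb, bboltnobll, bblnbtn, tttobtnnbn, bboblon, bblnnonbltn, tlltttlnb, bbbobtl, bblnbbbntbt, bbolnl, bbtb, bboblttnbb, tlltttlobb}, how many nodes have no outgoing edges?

Leaves are exactly the stored words that no other stored word extends.
Those words: "bbbobtl", "bblnbbbntbt", "bblnbtn", "bblnnonbltn", "bbnnlnblb", "bboblon", "bboblttnbb", "bbobtltbl", "bbolnl", "bboltnobll", "bbtb", "bbtttlbnn", "on", "tlltttlnb", "tlltttlobb", "tttnnnt", "tttobtnnbn"
Leaf count: 17

17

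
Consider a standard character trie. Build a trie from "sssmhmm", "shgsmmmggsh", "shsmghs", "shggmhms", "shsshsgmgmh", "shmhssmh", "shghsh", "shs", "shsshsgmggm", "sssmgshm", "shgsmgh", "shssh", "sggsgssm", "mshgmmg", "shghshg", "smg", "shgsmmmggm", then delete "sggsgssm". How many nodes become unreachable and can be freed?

7

Walk "sggsgssm" from the leaf back toward the root, removing each node that no remaining word uses.
The suffix "ggsgssm" (7 nodes) is used only by "sggsgssm"; the node for "s" still has the child "s", so pruning stops there.
Nodes removed: 7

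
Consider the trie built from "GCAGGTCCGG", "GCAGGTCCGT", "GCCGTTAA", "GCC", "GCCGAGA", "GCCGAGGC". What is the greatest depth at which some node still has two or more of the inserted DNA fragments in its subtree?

9

Equivalently: take the maximum, over all pairs, of their longest common prefix length.
"GCAGGTCCGG" and "GCAGGTCCGT" agree on "GCAGGTCCG" (9 characters) before diverging; nothing deeper is shared.
Longest shared-prefix length: 9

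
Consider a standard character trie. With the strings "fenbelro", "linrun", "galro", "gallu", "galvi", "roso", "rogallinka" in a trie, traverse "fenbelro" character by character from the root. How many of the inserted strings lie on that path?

Check each prefix of "fenbelro" against the stored set — each match is an end-marker on the path.
Prefixes of the query that are stored words: "fenbelro"
Count: 1

1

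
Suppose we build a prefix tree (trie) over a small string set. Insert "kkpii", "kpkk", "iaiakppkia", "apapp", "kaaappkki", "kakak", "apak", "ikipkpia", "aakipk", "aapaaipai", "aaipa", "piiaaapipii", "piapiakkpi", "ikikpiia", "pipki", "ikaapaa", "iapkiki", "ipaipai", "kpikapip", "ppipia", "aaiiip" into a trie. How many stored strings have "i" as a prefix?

Walk to "i"; the words in its subtree are exactly those with that prefix.
Matches: "iaiakppkia", "iapkiki", "ikaapaa", "ikikpiia", "ikipkpia", "ipaipai"
Count: 6

6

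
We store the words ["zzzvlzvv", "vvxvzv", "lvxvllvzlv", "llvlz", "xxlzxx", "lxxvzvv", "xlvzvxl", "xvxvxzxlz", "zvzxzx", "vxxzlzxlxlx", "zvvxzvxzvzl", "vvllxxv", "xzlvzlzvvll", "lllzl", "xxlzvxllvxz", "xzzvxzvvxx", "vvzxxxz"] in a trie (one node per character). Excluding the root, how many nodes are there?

116

Insert word by word; a character creates a node only if that edge doesn't already exist:
  "zzzvlzvv" → 8 new (z, z, z, v, l, z, v, v)
  "vvxvzv" → 6 new (v, v, x, v, z, v)
  "lvxvllvzlv" → 10 new (l, v, x, v, l, l, v, z, l, v)
  "llvlz" → prefix "l" already present; 4 new (l, v, l, z)
  "xxlzxx" → 6 new (x, x, l, z, x, x)
  "lxxvzvv" → prefix "l" already present; 6 new (x, x, v, z, v, v)
  "xlvzvxl" → prefix "x" already present; 6 new (l, v, z, v, x, l)
  "xvxvxzxlz" → prefix "x" already present; 8 new (v, x, v, x, z, x, l, z)
  "zvzxzx" → prefix "z" already present; 5 new (v, z, x, z, x)
  "vxxzlzxlxlx" → prefix "v" already present; 10 new (x, x, z, l, z, x, l, x, l, x)
  "zvvxzvxzvzl" → prefix "zv" already present; 9 new (v, x, z, v, x, z, v, z, l)
  "vvllxxv" → prefix "vv" already present; 5 new (l, l, x, x, v)
  "xzlvzlzvvll" → prefix "x" already present; 10 new (z, l, v, z, l, z, v, v, l, l)
  "lllzl" → prefix "ll" already present; 3 new (l, z, l)
  "xxlzvxllvxz" → prefix "xxlz" already present; 7 new (v, x, l, l, v, x, z)
  "xzzvxzvvxx" → prefix "xz" already present; 8 new (z, v, x, z, v, v, x, x)
  "vvzxxxz" → prefix "vv" already present; 5 new (z, x, x, x, z)
Total nodes = 8 + 6 + 10 + 4 + 6 + 6 + 6 + 8 + 5 + 10 + 9 + 5 + 10 + 3 + 7 + 8 + 5 = 116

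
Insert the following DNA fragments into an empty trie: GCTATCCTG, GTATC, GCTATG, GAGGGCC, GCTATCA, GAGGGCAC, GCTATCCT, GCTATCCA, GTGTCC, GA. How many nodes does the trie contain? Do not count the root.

28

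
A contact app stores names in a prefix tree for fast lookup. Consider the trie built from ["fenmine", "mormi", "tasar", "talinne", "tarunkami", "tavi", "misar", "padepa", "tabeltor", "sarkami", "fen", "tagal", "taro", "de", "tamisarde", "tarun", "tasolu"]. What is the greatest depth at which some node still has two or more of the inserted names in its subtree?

Equivalently: take the maximum, over all pairs, of their longest common prefix length.
"tarun" and "tarunkami" agree on "tarun" (5 characters) before diverging; nothing deeper is shared.
Longest shared-prefix length: 5

5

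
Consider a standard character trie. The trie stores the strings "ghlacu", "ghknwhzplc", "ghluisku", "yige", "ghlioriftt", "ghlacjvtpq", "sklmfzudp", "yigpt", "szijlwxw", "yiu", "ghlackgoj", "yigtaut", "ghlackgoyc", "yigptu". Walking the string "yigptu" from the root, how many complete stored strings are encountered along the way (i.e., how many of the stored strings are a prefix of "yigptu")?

Traverse "yigptu" character by character; count nodes along the way that are marked as word ends.
Prefixes of the query that are stored words: "yigpt", "yigptu"
Count: 2

2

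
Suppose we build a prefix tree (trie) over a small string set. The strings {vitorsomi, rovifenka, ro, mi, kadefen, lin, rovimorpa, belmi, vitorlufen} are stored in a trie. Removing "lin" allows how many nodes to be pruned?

3

Walk "lin" from the leaf back toward the root, removing each node that no remaining word uses.
No other word shares any prefix with "lin", so all 3 of its nodes go.
Nodes removed: 3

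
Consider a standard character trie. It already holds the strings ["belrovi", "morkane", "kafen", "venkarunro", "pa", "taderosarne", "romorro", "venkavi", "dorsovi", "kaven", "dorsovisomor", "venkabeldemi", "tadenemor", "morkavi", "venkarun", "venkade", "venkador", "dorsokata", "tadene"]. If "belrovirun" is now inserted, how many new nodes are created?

3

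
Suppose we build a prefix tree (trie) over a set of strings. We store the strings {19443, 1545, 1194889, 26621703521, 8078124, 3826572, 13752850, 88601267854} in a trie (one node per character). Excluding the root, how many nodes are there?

56

Insert word by word; a character creates a node only if that edge doesn't already exist:
  "19443" → 5 new (1, 9, 4, 4, 3)
  "1545" → prefix "1" already present; 3 new (5, 4, 5)
  "1194889" → prefix "1" already present; 6 new (1, 9, 4, 8, 8, 9)
  "26621703521" → 11 new (2, 6, 6, 2, 1, 7, 0, 3, 5, 2, 1)
  "8078124" → 7 new (8, 0, 7, 8, 1, 2, 4)
  "3826572" → 7 new (3, 8, 2, 6, 5, 7, 2)
  "13752850" → prefix "1" already present; 7 new (3, 7, 5, 2, 8, 5, 0)
  "88601267854" → prefix "8" already present; 10 new (8, 6, 0, 1, 2, 6, 7, 8, 5, 4)
Total nodes = 5 + 3 + 6 + 11 + 7 + 7 + 7 + 10 = 56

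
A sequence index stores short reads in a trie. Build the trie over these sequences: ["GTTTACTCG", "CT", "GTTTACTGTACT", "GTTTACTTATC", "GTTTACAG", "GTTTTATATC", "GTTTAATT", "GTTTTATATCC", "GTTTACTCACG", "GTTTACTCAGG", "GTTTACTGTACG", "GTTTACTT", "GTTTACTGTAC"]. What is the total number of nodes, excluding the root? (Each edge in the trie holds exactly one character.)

Trace insertions, counting only characters that open a new branch:
  "GTTTACTCG" → 9 new (G, T, T, T, A, C, T, C, G)
  "CT" → 2 new (C, T)
  "GTTTACTGTACT" → prefix "GTTTACT" already present; 5 new (G, T, A, C, T)
  "GTTTACTTATC" → prefix "GTTTACT" already present; 4 new (T, A, T, C)
  "GTTTACAG" → prefix "GTTTAC" already present; 2 new (A, G)
  "GTTTTATATC" → prefix "GTTT" already present; 6 new (T, A, T, A, T, C)
  "GTTTAATT" → prefix "GTTTA" already present; 3 new (A, T, T)
  "GTTTTATATCC" → prefix "GTTTTATATC" already present; 1 new (C)
  "GTTTACTCACG" → prefix "GTTTACTC" already present; 3 new (A, C, G)
  "GTTTACTCAGG" → prefix "GTTTACTCA" already present; 2 new (G, G)
  "GTTTACTGTACG" → prefix "GTTTACTGTAC" already present; 1 new (G)
  "GTTTACTT" → prefix "GTTTACTT" already present; 0 new (none)
  "GTTTACTGTAC" → prefix "GTTTACTGTAC" already present; 0 new (none)
Total nodes = 9 + 2 + 5 + 4 + 2 + 6 + 3 + 1 + 3 + 2 + 1 + 0 + 0 = 38

38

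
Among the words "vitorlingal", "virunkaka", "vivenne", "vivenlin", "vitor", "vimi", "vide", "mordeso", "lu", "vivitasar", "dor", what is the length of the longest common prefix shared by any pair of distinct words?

5

Equivalently: take the maximum, over all pairs, of their longest common prefix length.
"vitor" and "vitorlingal" agree on "vitor" (5 characters) before diverging; nothing deeper is shared.
Longest shared-prefix length: 5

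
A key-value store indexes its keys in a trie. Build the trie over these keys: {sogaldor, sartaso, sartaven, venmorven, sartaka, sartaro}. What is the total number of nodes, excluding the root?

Trie structure (* marks end of a word):
(root)
├─ s
│  ├─ a
│  │  └─ r
│  │     └─ t
│  │        └─ a
│  │           ├─ k
│  │           │  └─ a *
│  │           ├─ r
│  │           │  └─ o *
│  │           ├─ s
│  │           │  └─ o *
│  │           └─ v
│  │              └─ e
│  │                 └─ n *
│  └─ o
│     └─ g
│        └─ a
│           └─ l
│              └─ d
│                 └─ o
│                    └─ r *
└─ v
   └─ e
      └─ n
         └─ m
            └─ o
               └─ r
                  └─ v
                     └─ e
                        └─ n *
Counting every labelled node above: 30.

30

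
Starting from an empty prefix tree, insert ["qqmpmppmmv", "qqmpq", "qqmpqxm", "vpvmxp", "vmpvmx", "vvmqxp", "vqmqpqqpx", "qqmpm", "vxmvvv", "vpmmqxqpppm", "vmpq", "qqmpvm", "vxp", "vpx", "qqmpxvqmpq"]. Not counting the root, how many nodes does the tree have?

Insert word by word; a character creates a node only if that edge doesn't already exist:
  "qqmpmppmmv" → 10 new (q, q, m, p, m, p, p, m, m, v)
  "qqmpq" → prefix "qqmp" already present; 1 new (q)
  "qqmpqxm" → prefix "qqmpq" already present; 2 new (x, m)
  "vpvmxp" → 6 new (v, p, v, m, x, p)
  "vmpvmx" → prefix "v" already present; 5 new (m, p, v, m, x)
  "vvmqxp" → prefix "v" already present; 5 new (v, m, q, x, p)
  "vqmqpqqpx" → prefix "v" already present; 8 new (q, m, q, p, q, q, p, x)
  "qqmpm" → prefix "qqmpm" already present; 0 new (none)
  "vxmvvv" → prefix "v" already present; 5 new (x, m, v, v, v)
  "vpmmqxqpppm" → prefix "vp" already present; 9 new (m, m, q, x, q, p, p, p, m)
  "vmpq" → prefix "vmp" already present; 1 new (q)
  "qqmpvm" → prefix "qqmp" already present; 2 new (v, m)
  "vxp" → prefix "vx" already present; 1 new (p)
  "vpx" → prefix "vp" already present; 1 new (x)
  "qqmpxvqmpq" → prefix "qqmp" already present; 6 new (x, v, q, m, p, q)
Total nodes = 10 + 1 + 2 + 6 + 5 + 5 + 8 + 0 + 5 + 9 + 1 + 2 + 1 + 1 + 6 = 62

62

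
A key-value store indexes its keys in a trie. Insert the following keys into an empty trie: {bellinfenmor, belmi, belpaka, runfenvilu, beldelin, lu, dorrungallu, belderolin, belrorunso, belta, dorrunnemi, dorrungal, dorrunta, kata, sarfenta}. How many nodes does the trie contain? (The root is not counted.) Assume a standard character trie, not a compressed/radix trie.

78

Count nodes per top-level branch (shared prefixes stored once):
  'b'-branch (beldelin, belderolin, bellinfenmor, belmi, belpaka, belrorunso, belta): 37 nodes
  'd'-branch (dorrungal, dorrungallu, dorrunnemi, dorrunta): 17 nodes
  'k'-branch (kata): 4 nodes
  'l'-branch (lu): 2 nodes
  'r'-branch (runfenvilu): 10 nodes
  's'-branch (sarfenta): 8 nodes
Sum: 78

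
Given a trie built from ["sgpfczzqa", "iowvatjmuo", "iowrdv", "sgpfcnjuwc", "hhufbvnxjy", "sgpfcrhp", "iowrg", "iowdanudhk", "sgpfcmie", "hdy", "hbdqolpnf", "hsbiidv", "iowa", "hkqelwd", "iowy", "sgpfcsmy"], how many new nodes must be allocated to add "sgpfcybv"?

3

Walking "sgpfcybv" from the root, the first 5 characters ("sgpfc") follow existing edges; "y" is the first miss.
New nodes needed: |"sgpfcybv"| − 5 = 8 − 5 = 3.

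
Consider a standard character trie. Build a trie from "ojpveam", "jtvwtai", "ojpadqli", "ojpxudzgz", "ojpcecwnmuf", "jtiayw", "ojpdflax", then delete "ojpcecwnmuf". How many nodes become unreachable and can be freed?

Walk "ojpcecwnmuf" from the leaf back toward the root, removing each node that no remaining word uses.
The suffix "cecwnmuf" (8 nodes) is used only by "ojpcecwnmuf"; the node for "ojp" still has the child "v", so pruning stops there.
Nodes removed: 8

8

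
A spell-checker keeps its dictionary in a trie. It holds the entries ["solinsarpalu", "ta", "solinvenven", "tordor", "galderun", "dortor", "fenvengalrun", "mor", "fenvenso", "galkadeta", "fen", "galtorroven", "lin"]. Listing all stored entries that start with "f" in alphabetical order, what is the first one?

fen

DFS of the "f" subtree visits, in order: "fen", "fenvengalrun", "fenvenso"
The 1st is fen.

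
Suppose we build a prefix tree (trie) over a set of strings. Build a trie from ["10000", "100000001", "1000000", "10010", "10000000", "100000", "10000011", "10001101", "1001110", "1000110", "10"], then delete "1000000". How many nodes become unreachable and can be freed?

A node on "1000000"'s path can go only if nothing else ends at it or branches off below it.
Every node on "1000000" is still needed (e.g. by "100000001"), so nothing is freed.
Nodes removed: 0

0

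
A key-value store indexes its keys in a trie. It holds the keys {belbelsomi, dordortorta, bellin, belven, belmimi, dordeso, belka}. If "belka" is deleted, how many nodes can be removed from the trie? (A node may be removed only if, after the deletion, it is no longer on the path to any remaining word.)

Walk "belka" from the leaf back toward the root, removing each node that no remaining word uses.
The suffix "ka" (2 nodes) is used only by "belka"; the node for "bel" still has the child "b", so pruning stops there.
Nodes removed: 2

2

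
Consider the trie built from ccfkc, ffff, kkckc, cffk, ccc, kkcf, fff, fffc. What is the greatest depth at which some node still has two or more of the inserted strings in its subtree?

The deepest shared node is where two words last agree before diverging.
"fff" and "fffc" agree on "fff" (3 characters) before diverging; nothing deeper is shared.
Longest shared-prefix length: 3

3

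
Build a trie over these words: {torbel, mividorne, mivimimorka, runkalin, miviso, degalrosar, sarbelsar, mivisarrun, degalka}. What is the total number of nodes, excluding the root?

58

For each word, the new-node count is its length minus the longest prefix already in the trie:
  "torbel" → 6 new (t, o, r, b, e, l)
  "mividorne" → 9 new (m, i, v, i, d, o, r, n, e)
  "mivimimorka" → prefix "mivi" already present; 7 new (m, i, m, o, r, k, a)
  "runkalin" → 8 new (r, u, n, k, a, l, i, n)
  "miviso" → prefix "mivi" already present; 2 new (s, o)
  "degalrosar" → 10 new (d, e, g, a, l, r, o, s, a, r)
  "sarbelsar" → 9 new (s, a, r, b, e, l, s, a, r)
  "mivisarrun" → prefix "mivis" already present; 5 new (a, r, r, u, n)
  "degalka" → prefix "degal" already present; 2 new (k, a)
Total nodes = 6 + 9 + 7 + 8 + 2 + 10 + 9 + 5 + 2 = 58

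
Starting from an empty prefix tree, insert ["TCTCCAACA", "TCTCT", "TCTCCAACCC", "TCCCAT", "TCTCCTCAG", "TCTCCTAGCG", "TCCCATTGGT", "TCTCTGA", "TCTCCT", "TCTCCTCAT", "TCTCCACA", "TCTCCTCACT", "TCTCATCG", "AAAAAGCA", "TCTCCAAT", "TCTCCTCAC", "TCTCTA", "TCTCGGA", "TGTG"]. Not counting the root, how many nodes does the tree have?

For each word, the new-node count is its length minus the longest prefix already in the trie:
  "TCTCCAACA" → 9 new (T, C, T, C, C, A, A, C, A)
  "TCTCT" → prefix "TCTC" already present; 1 new (T)
  "TCTCCAACCC" → prefix "TCTCCAAC" already present; 2 new (C, C)
  "TCCCAT" → prefix "TC" already present; 4 new (C, C, A, T)
  "TCTCCTCAG" → prefix "TCTCC" already present; 4 new (T, C, A, G)
  "TCTCCTAGCG" → prefix "TCTCCT" already present; 4 new (A, G, C, G)
  "TCCCATTGGT" → prefix "TCCCAT" already present; 4 new (T, G, G, T)
  "TCTCTGA" → prefix "TCTCT" already present; 2 new (G, A)
  "TCTCCT" → prefix "TCTCCT" already present; 0 new (none)
  "TCTCCTCAT" → prefix "TCTCCTCA" already present; 1 new (T)
  "TCTCCACA" → prefix "TCTCCA" already present; 2 new (C, A)
  "TCTCCTCACT" → prefix "TCTCCTCA" already present; 2 new (C, T)
  "TCTCATCG" → prefix "TCTC" already present; 4 new (A, T, C, G)
  "AAAAAGCA" → 8 new (A, A, A, A, A, G, C, A)
  "TCTCCAAT" → prefix "TCTCCAA" already present; 1 new (T)
  "TCTCCTCAC" → prefix "TCTCCTCAC" already present; 0 new (none)
  "TCTCTA" → prefix "TCTCT" already present; 1 new (A)
  "TCTCGGA" → prefix "TCTC" already present; 3 new (G, G, A)
  "TGTG" → prefix "T" already present; 3 new (G, T, G)
Total nodes = 9 + 1 + 2 + 4 + 4 + 4 + 4 + 2 + 0 + 1 + 2 + 2 + 4 + 8 + 1 + 0 + 1 + 3 + 3 = 55

55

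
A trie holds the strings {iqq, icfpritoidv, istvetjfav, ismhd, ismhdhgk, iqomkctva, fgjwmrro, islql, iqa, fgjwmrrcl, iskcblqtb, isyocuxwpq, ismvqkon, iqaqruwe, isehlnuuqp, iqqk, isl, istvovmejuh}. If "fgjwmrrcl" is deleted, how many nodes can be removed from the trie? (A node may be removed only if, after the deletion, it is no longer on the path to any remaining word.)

A node on "fgjwmrrcl"'s path can go only if nothing else ends at it or branches off below it.
The suffix "cl" (2 nodes) is used only by "fgjwmrrcl"; the node for "fgjwmrr" still has the child "o", so pruning stops there.
Nodes removed: 2

2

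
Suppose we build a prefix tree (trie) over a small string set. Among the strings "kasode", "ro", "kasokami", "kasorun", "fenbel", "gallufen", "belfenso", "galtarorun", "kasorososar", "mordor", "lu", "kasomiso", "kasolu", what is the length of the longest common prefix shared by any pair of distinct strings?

5

The deepest shared node is where two words last agree before diverging.
"kasorososar" and "kasorun" agree on "kasor" (5 characters) before diverging; nothing deeper is shared.
Longest shared-prefix length: 5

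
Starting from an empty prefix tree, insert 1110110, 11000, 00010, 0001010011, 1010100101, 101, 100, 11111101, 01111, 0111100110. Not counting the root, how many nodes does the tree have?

Count nodes per top-level branch (shared prefixes stored once):
  '0'-branch (00010, 0001010011, 01111, 0111100110): 19 nodes
  '1'-branch (100, 101, 1010100101, 11000, 1110110, 11111101): 25 nodes
Sum: 44

44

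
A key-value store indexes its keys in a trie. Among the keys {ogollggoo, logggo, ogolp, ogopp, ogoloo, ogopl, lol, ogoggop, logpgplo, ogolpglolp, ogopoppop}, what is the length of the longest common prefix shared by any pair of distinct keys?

The deepest shared node is where two words last agree before diverging.
e.g. "ogolp" and "ogolpglolp" share the prefix "ogolp" of length 5; no pair shares a longer one.
Longest shared-prefix length: 5

5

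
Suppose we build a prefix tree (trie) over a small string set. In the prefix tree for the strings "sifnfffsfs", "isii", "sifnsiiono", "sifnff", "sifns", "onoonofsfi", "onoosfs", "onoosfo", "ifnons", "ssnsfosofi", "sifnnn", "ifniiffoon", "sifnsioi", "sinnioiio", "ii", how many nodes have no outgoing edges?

13

Leaves are exactly the stored words that no other stored word extends.
Those words: "ifniiffoon", "ifnons", "ii", "isii", "onoonofsfi", "onoosfo", "onoosfs", "sifnfffsfs", "sifnnn", "sifnsiiono", "sifnsioi", "sinnioiio", "ssnsfosofi"
Leaf count: 13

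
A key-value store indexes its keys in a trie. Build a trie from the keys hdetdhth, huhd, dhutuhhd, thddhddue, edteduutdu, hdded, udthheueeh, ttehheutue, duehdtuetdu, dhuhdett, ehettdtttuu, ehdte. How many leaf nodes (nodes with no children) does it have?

12

Leaves are exactly the stored words that no other stored word extends.
Those words: "dhuhdett", "dhutuhhd", "duehdtuetdu", "edteduutdu", "ehdte", "ehettdtttuu", "hdded", "hdetdhth", "huhd", "thddhddue", "ttehheutue", "udthheueeh"
Leaf count: 12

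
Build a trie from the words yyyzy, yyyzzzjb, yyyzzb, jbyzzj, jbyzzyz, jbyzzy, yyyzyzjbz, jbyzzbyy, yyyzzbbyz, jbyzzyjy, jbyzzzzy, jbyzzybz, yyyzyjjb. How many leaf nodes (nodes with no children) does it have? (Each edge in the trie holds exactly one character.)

10

A leaf is a node with no children — equivalently, the end of a word that is not a proper prefix of any other stored word.
Those words: "jbyzzbyy", "jbyzzj", "jbyzzybz", "jbyzzyjy", "jbyzzyz", "jbyzzzzy", "yyyzyjjb", "yyyzyzjbz", "yyyzzbbyz", "yyyzzzjb"
Leaf count: 10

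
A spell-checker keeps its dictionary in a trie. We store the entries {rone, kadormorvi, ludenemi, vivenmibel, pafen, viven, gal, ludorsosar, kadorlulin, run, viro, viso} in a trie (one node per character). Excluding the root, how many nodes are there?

For each word, the new-node count is its length minus the longest prefix already in the trie:
  "rone" → 4 new (r, o, n, e)
  "kadormorvi" → 10 new (k, a, d, o, r, m, o, r, v, i)
  "ludenemi" → 8 new (l, u, d, e, n, e, m, i)
  "vivenmibel" → 10 new (v, i, v, e, n, m, i, b, e, l)
  "pafen" → 5 new (p, a, f, e, n)
  "viven" → prefix "viven" already present; 0 new (none)
  "gal" → 3 new (g, a, l)
  "ludorsosar" → prefix "lud" already present; 7 new (o, r, s, o, s, a, r)
  "kadorlulin" → prefix "kador" already present; 5 new (l, u, l, i, n)
  "run" → prefix "r" already present; 2 new (u, n)
  "viro" → prefix "vi" already present; 2 new (r, o)
  "viso" → prefix "vi" already present; 2 new (s, o)
Total nodes = 4 + 10 + 8 + 10 + 5 + 0 + 3 + 7 + 5 + 2 + 2 + 2 = 58

58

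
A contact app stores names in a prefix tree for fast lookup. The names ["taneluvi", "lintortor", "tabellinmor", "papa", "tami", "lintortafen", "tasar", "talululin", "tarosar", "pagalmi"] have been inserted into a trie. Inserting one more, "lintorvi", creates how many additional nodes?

2

Walking "lintorvi" from the root, the first 6 characters ("lintor") follow existing edges; "v" is the first miss.
So 8 − 6 = 2 new nodes.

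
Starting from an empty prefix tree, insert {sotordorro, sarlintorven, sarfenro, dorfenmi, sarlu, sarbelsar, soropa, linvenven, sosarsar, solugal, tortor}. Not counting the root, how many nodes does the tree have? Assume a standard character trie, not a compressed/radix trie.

Trace insertions, counting only characters that open a new branch:
  "sotordorro" → 10 new (s, o, t, o, r, d, o, r, r, o)
  "sarlintorven" → prefix "s" already present; 11 new (a, r, l, i, n, t, o, r, v, e, n)
  "sarfenro" → prefix "sar" already present; 5 new (f, e, n, r, o)
  "dorfenmi" → 8 new (d, o, r, f, e, n, m, i)
  "sarlu" → prefix "sarl" already present; 1 new (u)
  "sarbelsar" → prefix "sar" already present; 6 new (b, e, l, s, a, r)
  "soropa" → prefix "so" already present; 4 new (r, o, p, a)
  "linvenven" → 9 new (l, i, n, v, e, n, v, e, n)
  "sosarsar" → prefix "so" already present; 6 new (s, a, r, s, a, r)
  "solugal" → prefix "so" already present; 5 new (l, u, g, a, l)
  "tortor" → 6 new (t, o, r, t, o, r)
Total nodes = 10 + 11 + 5 + 8 + 1 + 6 + 4 + 9 + 6 + 5 + 6 = 71

71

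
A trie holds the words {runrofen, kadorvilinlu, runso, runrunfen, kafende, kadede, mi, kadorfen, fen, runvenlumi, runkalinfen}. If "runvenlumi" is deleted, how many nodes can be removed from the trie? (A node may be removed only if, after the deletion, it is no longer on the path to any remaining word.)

7

After clearing the end-marker at "runvenlumi", prune upward until reaching a node still needed by another word.
The suffix "venlumi" (7 nodes) is used only by "runvenlumi"; the node for "run" still has the child "r", so pruning stops there.
Nodes removed: 7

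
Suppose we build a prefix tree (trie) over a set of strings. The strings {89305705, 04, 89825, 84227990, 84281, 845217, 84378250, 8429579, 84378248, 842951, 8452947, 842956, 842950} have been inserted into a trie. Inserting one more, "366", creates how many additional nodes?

3

No existing word starts with "3", so every character of "366" needs a new node.
3 − 0 = 3 new nodes.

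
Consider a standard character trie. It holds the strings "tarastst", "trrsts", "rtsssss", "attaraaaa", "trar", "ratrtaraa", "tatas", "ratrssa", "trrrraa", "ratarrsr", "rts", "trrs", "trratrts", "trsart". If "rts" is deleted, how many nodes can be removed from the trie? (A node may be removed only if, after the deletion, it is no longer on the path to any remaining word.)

Walk "rts" from the leaf back toward the root, removing each node that no remaining word uses.
Every node on "rts" is still needed (e.g. by "rtsssss"), so nothing is freed.
Nodes removed: 0

0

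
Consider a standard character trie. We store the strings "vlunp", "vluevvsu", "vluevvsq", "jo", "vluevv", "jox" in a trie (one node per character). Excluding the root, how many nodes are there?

14

Trie structure (* marks end of a word):
(root)
├─ j
│  └─ o *
│     └─ x *
└─ v
   └─ l
      └─ u
         ├─ e
         │  └─ v
         │     └─ v *
         │        └─ s
         │           ├─ q *
         │           └─ u *
         └─ n
            └─ p *
Counting every labelled node above: 14.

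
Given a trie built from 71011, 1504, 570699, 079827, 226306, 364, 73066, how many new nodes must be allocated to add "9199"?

4

No existing word starts with "9", so every character of "9199" needs a new node.
4 − 0 = 4 new nodes.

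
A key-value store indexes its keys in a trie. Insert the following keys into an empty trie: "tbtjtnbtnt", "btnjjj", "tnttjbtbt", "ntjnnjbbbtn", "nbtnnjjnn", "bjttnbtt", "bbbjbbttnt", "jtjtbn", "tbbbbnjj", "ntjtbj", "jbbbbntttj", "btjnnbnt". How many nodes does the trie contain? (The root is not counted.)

Trace insertions, counting only characters that open a new branch:
  "tbtjtnbtnt" → 10 new (t, b, t, j, t, n, b, t, n, t)
  "btnjjj" → 6 new (b, t, n, j, j, j)
  "tnttjbtbt" → prefix "t" already present; 8 new (n, t, t, j, b, t, b, t)
  "ntjnnjbbbtn" → 11 new (n, t, j, n, n, j, b, b, b, t, n)
  "nbtnnjjnn" → prefix "n" already present; 8 new (b, t, n, n, j, j, n, n)
  "bjttnbtt" → prefix "b" already present; 7 new (j, t, t, n, b, t, t)
  "bbbjbbttnt" → prefix "b" already present; 9 new (b, b, j, b, b, t, t, n, t)
  "jtjtbn" → 6 new (j, t, j, t, b, n)
  "tbbbbnjj" → prefix "tb" already present; 6 new (b, b, b, n, j, j)
  "ntjtbj" → prefix "ntj" already present; 3 new (t, b, j)
  "jbbbbntttj" → prefix "j" already present; 9 new (b, b, b, b, n, t, t, t, j)
  "btjnnbnt" → prefix "bt" already present; 6 new (j, n, n, b, n, t)
Total nodes = 10 + 6 + 8 + 11 + 8 + 7 + 9 + 6 + 6 + 3 + 9 + 6 = 89

89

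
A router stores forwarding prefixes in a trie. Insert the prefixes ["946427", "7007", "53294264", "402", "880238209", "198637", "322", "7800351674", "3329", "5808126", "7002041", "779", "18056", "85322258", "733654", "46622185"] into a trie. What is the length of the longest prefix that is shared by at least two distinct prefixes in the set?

3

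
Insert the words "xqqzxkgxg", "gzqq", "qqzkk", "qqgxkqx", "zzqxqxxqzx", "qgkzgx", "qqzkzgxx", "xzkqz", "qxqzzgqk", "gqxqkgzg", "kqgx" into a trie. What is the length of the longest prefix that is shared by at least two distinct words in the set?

The deepest shared node is where two words last agree before diverging.
"qqzkk" and "qqzkzgxx" agree on "qqzk" (4 characters) before diverging; nothing deeper is shared.
Longest shared-prefix length: 4

4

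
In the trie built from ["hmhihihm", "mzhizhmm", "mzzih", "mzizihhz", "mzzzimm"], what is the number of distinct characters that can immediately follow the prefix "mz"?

3

Walk "mz" from the root, arriving at one node.
Characters that immediately follow "mz" among the stored strings: {h, i, z}.
That node has 3 child edges.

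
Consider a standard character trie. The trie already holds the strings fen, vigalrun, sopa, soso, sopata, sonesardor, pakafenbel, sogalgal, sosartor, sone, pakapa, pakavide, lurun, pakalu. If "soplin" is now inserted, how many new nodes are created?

3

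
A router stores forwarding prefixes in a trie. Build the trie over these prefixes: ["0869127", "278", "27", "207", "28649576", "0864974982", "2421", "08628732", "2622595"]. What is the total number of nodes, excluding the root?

40

For each word, the new-node count is its length minus the longest prefix already in the trie:
  "0869127" → 7 new (0, 8, 6, 9, 1, 2, 7)
  "278" → 3 new (2, 7, 8)
  "27" → prefix "27" already present; 0 new (none)
  "207" → prefix "2" already present; 2 new (0, 7)
  "28649576" → prefix "2" already present; 7 new (8, 6, 4, 9, 5, 7, 6)
  "0864974982" → prefix "086" already present; 7 new (4, 9, 7, 4, 9, 8, 2)
  "2421" → prefix "2" already present; 3 new (4, 2, 1)
  "08628732" → prefix "086" already present; 5 new (2, 8, 7, 3, 2)
  "2622595" → prefix "2" already present; 6 new (6, 2, 2, 5, 9, 5)
Total nodes = 7 + 3 + 0 + 2 + 7 + 7 + 3 + 5 + 6 = 40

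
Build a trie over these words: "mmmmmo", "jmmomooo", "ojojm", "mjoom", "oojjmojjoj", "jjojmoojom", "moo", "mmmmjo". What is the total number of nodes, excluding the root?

45

Trace insertions, counting only characters that open a new branch:
  "mmmmmo" → 6 new (m, m, m, m, m, o)
  "jmmomooo" → 8 new (j, m, m, o, m, o, o, o)
  "ojojm" → 5 new (o, j, o, j, m)
  "mjoom" → prefix "m" already present; 4 new (j, o, o, m)
  "oojjmojjoj" → prefix "o" already present; 9 new (o, j, j, m, o, j, j, o, j)
  "jjojmoojom" → prefix "j" already present; 9 new (j, o, j, m, o, o, j, o, m)
  "moo" → prefix "m" already present; 2 new (o, o)
  "mmmmjo" → prefix "mmmm" already present; 2 new (j, o)
Total nodes = 6 + 8 + 5 + 4 + 9 + 9 + 2 + 2 = 45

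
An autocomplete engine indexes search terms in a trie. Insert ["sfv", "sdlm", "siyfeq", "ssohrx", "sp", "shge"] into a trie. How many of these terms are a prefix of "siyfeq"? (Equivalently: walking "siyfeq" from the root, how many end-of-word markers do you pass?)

1

Traverse "siyfeq" character by character; count nodes along the way that are marked as word ends.
Prefixes of the query that are stored words: "siyfeq"
Count: 1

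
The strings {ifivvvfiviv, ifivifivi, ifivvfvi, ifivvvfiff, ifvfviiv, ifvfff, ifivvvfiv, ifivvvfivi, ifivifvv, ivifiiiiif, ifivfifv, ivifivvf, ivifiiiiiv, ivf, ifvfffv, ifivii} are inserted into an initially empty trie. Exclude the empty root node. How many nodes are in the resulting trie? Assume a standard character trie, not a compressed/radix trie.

51

Insert word by word; a character creates a node only if that edge doesn't already exist:
  "ifivvvfiviv" → 11 new (i, f, i, v, v, v, f, i, v, i, v)
  "ifivifivi" → prefix "ifiv" already present; 5 new (i, f, i, v, i)
  "ifivvfvi" → prefix "ifivv" already present; 3 new (f, v, i)
  "ifivvvfiff" → prefix "ifivvvfi" already present; 2 new (f, f)
  "ifvfviiv" → prefix "if" already present; 6 new (v, f, v, i, i, v)
  "ifvfff" → prefix "ifvf" already present; 2 new (f, f)
  "ifivvvfiv" → prefix "ifivvvfiv" already present; 0 new (none)
  "ifivvvfivi" → prefix "ifivvvfivi" already present; 0 new (none)
  "ifivifvv" → prefix "ifivif" already present; 2 new (v, v)
  "ivifiiiiif" → prefix "i" already present; 9 new (v, i, f, i, i, i, i, i, f)
  "ifivfifv" → prefix "ifiv" already present; 4 new (f, i, f, v)
  "ivifivvf" → prefix "ivifi" already present; 3 new (v, v, f)
  "ivifiiiiiv" → prefix "ivifiiiii" already present; 1 new (v)
  "ivf" → prefix "iv" already present; 1 new (f)
  "ifvfffv" → prefix "ifvfff" already present; 1 new (v)
  "ifivii" → prefix "ifivi" already present; 1 new (i)
Total nodes = 11 + 5 + 3 + 2 + 6 + 2 + 0 + 0 + 2 + 9 + 4 + 3 + 1 + 1 + 1 + 1 = 51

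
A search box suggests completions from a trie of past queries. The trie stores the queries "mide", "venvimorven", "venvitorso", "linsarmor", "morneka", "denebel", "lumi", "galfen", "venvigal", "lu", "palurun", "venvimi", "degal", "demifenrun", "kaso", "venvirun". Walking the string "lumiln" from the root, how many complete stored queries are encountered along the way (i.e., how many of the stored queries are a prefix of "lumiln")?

Walk "lumiln" from the root; an end-of-word marker is hit whenever a stored word is a prefix of "lumiln".
Prefixes of the query that are stored words: "lu", "lumi"
Count: 2

2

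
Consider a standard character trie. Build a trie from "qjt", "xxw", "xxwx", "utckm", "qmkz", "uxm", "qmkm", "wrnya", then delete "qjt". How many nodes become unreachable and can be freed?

Walk "qjt" from the leaf back toward the root, removing each node that no remaining word uses.
The suffix "jt" (2 nodes) is used only by "qjt"; the node for "q" still has the child "m", so pruning stops there.
Nodes removed: 2

2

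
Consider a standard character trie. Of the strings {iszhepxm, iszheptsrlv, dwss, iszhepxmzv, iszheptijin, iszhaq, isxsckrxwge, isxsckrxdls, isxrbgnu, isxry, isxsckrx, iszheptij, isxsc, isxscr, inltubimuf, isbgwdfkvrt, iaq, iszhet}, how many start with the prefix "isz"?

7

Filter for entries beginning with "isz":
Words under "isz": iszhaq, iszheptij, iszheptijin, iszheptsrlv, iszhepxm, iszhepxmzv, iszhet
Count: 7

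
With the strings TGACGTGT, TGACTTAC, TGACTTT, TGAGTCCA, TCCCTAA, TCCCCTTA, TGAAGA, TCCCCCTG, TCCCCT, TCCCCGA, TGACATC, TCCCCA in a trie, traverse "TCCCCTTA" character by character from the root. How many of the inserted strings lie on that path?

Check each prefix of "TCCCCTTA" against the stored set — each match is an end-marker on the path.
Prefixes of the query that are stored words: "TCCCCT", "TCCCCTTA"
Count: 2

2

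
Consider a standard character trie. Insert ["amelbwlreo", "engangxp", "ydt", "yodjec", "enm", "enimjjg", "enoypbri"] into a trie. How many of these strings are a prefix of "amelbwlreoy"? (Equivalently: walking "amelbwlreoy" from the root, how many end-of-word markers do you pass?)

Check each prefix of "amelbwlreoy" against the stored set — each match is an end-marker on the path.
Prefixes of the query that are stored words: "amelbwlreo"
Count: 1

1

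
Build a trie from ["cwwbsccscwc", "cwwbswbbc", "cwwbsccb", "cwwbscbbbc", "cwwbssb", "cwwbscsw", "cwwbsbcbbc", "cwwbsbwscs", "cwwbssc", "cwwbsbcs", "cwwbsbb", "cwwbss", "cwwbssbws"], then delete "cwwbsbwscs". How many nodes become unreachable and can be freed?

4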